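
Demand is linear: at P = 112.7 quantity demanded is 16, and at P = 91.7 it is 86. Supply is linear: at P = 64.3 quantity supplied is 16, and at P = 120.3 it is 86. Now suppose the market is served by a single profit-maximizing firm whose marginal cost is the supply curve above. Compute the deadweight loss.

Demand slope = (91.7 − 112.7)/(86 − 16) = −0.3, so P = 117.5 − 0.3Q.
Supply slope = (120.3 − 64.3)/(86 − 16) = 0.8, so P = 51.5 + 0.8Q.
Competitive equilibrium: 117.5 − 0.3Q = 51.5 + 0.8Q → Q* = 60, P* = 99.5.
Marginal revenue: MR = 117.5 − 0.6Q. Set MR = MC: 117.5 − 0.6Q = 51.5 + 0.8Q → Q_m = 47.1429.
Price P_m = 117.5 − 0.3·47.1429 = 103.3571; MC(Q_m) = 51.5 + 0.8·47.1429 = 89.2143.
Competitive Q* = 60, so ΔQ = 12.8571; wedge = 103.3571 − 89.2143 = 14.1428.
DWL = ½ × 12.8571 × 14.1428 = 90.92.

90.92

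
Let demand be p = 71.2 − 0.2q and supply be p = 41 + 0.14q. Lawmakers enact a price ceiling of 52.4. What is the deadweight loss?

9.30

Competitive equilibrium: 71.2 − 0.2q = 41 + 0.14q → q* = 88.8235, p* = 53.4353.
At the ceiling p = 52.4, quantity supplied = (52.4 − 41)/0.14 = 81.4286.
Willingness to pay at q' = 81.4286: 71.2 − 0.2·81.4286 = 54.9143.
Δq = 88.8235 − 81.4286 = 7.3949; wedge = 54.9143 − 52.4 = 2.5143.
Deadweight loss = ½ × 7.3949 × 2.5143 = 9.30.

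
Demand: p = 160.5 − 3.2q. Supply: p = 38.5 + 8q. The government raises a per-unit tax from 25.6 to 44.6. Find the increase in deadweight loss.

59.54

Competitive equilibrium: 160.5 − 3.2q = 38.5 + 8q → q* = 10.8929, p* = 125.6429.
For a per-unit tax t: Δq = t/11.2, so DWL = ½·t·(t/11.2) = t²/22.4.
At t = 25.6: DWL = 29.2571. At t = 44.6: DWL = 88.8018.
Increase = 88.8018 − 29.2571 = 59.54.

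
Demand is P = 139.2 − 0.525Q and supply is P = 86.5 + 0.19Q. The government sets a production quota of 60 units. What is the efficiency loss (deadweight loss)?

67.16

Competitive equilibrium: 139.2 − 0.525Q = 86.5 + 0.19Q → Q* = 73.7063, P* = 100.5042.
At Q = 60: demand price = 139.2 − 0.525·60 = 107.7; supply price = 86.5 + 0.19·60 = 97.9.
ΔQ = 73.7063 − 60 = 13.7063; wedge = 107.7 − 97.9 = 9.8.
Welfare loss = ½ × 13.7063 × 9.8 = 67.16.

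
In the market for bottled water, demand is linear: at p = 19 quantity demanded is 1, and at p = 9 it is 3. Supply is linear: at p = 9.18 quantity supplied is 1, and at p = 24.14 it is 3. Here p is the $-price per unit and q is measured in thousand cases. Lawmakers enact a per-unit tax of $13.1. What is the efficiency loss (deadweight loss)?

$6.88 thousand

Demand slope = (9 − 19)/(3 − 1) = −5, so p = 24 − 5q.
Supply slope = (24.14 − 9.18)/(3 − 1) = 7.48, so p = 1.7 + 7.48q.
Competitive equilibrium: 24 − 5q = 1.7 + 7.48q → q* = 1.7869, p* = 15.0657.
With the tax, the buyer price exceeds the seller price by 13.1: (24 − 5q) − (1.7 + 7.48q) = 13.1 → q' = 0.7372.
Δq = 1.7869 − 0.7372 = 1.0497; the wedge equals the tax, 13.1.
Welfare loss = ½ × 1.0497 × 13.1 = $6.88 thousand.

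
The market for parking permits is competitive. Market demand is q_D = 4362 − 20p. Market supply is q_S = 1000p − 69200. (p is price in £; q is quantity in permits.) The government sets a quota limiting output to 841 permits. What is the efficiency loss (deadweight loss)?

In inverse form: demand p = 218.1 − 0.05q, supply p = 69.2 + 0.001q.
Competitive equilibrium: 218.1 − 0.05q = 69.2 + 0.001q → q* = 2919.6078, p* = 72.1196.
At q = 841: demand price = 218.1 − 0.05·841 = 176.05; supply price = 69.2 + 0.001·841 = 70.041.
Δq = 2919.6078 − 841 = 2078.6078; wedge = 176.05 − 70.041 = 106.009.
DWL = ½ × 2078.6078 × 106.009 = £110175.57.

£110175.57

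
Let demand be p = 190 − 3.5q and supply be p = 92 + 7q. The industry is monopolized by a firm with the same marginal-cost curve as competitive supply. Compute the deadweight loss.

Competitive equilibrium: 190 − 3.5q = 92 + 7q → q* = 9.3333, p* = 157.3333.
Marginal revenue: MR = 190 − 7q. Set MR = MC: 190 − 7q = 92 + 7q → q_m = 7.
Price p_m = 190 − 3.5·7 = 165.5; MC(q_m) = 92 + 7·7 = 141.
Competitive q* = 9.3333, so Δq = 2.3333; wedge = 165.5 − 141 = 24.5.
Welfare loss = ½ × 2.3333 × 24.5 = 28.58.

28.58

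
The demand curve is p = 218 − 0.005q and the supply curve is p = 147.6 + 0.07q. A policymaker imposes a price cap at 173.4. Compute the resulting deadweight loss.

12187.82

Competitive equilibrium: 218 − 0.005q = 147.6 + 0.07q → q* = 938.66667, p* = 213.30667.
At the ceiling p = 173.4, quantity supplied = (173.4 − 147.6)/0.07 = 368.57143.
Willingness to pay at q' = 368.57143: 218 − 0.005·368.57143 = 216.15714.
Δq = 938.66667 − 368.57143 = 570.09524; wedge = 216.15714 − 173.4 = 42.75714.
The triangle = ½ × 570.09524 × 42.75714 = 12187.82.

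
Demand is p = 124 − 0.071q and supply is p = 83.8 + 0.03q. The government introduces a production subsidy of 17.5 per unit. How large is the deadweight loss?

Competitive equilibrium: 124 − 0.071q = 83.8 + 0.03q → q* = 398.0198, p* = 95.7406.
The subsidy lowers effective supply by 17.5: p = 66.3 + 0.03q.
New quantity: 124 − 0.071q = 66.3 + 0.03q → q' = 571.2871.
Overproduction Δq = 571.2871 − 398.0198 = 173.2673; wedge = subsidy = 17.5.
Deadweight loss = ½ × 173.2673 × 17.5 = 1516.09.

1516.09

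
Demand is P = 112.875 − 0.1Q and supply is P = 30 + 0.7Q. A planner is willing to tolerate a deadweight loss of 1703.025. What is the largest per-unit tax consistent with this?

Competitive equilibrium: 112.875 − 0.1Q = 30 + 0.7Q → Q* = 103.5938, P* = 102.5156.
A tax t gives ΔQ = t/0.8 and wedge t, so DWL = t²/1.6.
t²/1.6 = 1703.025 → t² = 2724.84 → t = 52.2.

52.2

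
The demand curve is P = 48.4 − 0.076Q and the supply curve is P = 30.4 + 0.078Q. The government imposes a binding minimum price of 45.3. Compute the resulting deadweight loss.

445.85

Competitive equilibrium: 48.4 − 0.076Q = 30.4 + 0.078Q → Q* = 116.8831, P* = 39.5169.
At the floor P = 45.3, quantity demanded = (48.4 − 45.3)/0.076 = 40.7895.
Sellers' marginal cost at Q' = 40.7895: 30.4 + 0.078·40.7895 = 33.5816.
ΔQ = 116.8831 − 40.7895 = 76.0936; wedge = 45.3 − 33.5816 = 11.7184.
The triangle = ½ × 76.0936 × 11.7184 = 445.85.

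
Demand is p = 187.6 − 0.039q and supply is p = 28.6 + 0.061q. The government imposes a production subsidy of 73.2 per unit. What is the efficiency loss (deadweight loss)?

Competitive equilibrium: 187.6 − 0.039q = 28.6 + 0.061q → q* = 1590, p* = 125.59.
The subsidy lowers effective supply by 73.2: p = 0.061q − 44.6.
New quantity: 187.6 − 0.039q = 0.061q − 44.6 → q' = 2322.
Overproduction Δq = 2322 − 1590 = 732; wedge = subsidy = 73.2.
The triangle = ½ × 732 × 73.2 = 26791.20.

26791.20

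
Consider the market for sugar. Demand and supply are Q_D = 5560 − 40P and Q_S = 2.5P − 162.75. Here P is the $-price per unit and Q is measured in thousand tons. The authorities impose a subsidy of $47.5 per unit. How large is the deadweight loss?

$2654.41 thousand

In inverse form: demand P = 139 − 0.025Q, supply P = 65.1 + 0.4Q.
Competitive equilibrium: 139 − 0.025Q = 65.1 + 0.4Q → Q* = 173.8824, P* = 134.6529.
The subsidy lowers effective supply by 47.5: P = 17.6 + 0.4Q.
New quantity: 139 − 0.025Q = 17.6 + 0.4Q → Q' = 285.6471.
Overproduction ΔQ = 285.6471 − 173.8824 = 111.7647; wedge = subsidy = 47.5.
Welfare loss = ½ × 111.7647 × 47.5 = $2654.41 thousand.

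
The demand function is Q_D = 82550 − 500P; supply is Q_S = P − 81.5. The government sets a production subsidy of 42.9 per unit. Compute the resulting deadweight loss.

In inverse form: demand P = 165.1 − 0.002Q, supply P = 81.5 + Q.
Competitive equilibrium: 165.1 − 0.002Q = 81.5 + Q → Q* = 83.4331, P* = 164.9331.
The subsidy lowers effective supply by 42.9: P = 38.6 + Q.
New quantity: 165.1 − 0.002Q = 38.6 + Q → Q' = 126.2475.
Overproduction ΔQ = 126.2475 − 83.4331 = 42.8144; wedge = subsidy = 42.9.
The triangle = ½ × 42.8144 × 42.9 = 918.37.

918.37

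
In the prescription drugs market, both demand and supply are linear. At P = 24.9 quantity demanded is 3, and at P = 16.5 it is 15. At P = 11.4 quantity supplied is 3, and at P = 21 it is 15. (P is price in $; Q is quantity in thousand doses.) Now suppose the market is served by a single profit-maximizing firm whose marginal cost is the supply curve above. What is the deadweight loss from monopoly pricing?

Demand slope = (16.5 − 24.9)/(15 − 3) = −0.7, so P = 27 − 0.7Q.
Supply slope = (21 − 11.4)/(15 − 3) = 0.8, so P = 9 + 0.8Q.
Competitive equilibrium: 27 − 0.7Q = 9 + 0.8Q → Q* = 12, P* = 18.6.
Marginal revenue: MR = 27 − 1.4Q. Set MR = MC: 27 − 1.4Q = 9 + 0.8Q → Q_m = 8.1818.
Price P_m = 27 − 0.7·8.1818 = 21.2727; MC(Q_m) = 9 + 0.8·8.1818 = 15.5454.
Competitive Q* = 12, so ΔQ = 3.8182; wedge = 21.2727 − 15.5454 = 5.7273.
Deadweight loss = ½ × 3.8182 × 5.7273 = $10.93 thousand.

$10.93 thousand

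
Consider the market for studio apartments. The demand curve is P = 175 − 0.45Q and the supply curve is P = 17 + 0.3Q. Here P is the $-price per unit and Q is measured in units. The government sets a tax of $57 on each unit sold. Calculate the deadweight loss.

$2166

Competitive equilibrium: 175 − 0.45Q = 17 + 0.3Q → Q* = 210.6667, P* = 80.2.
With the tax, the buyer price exceeds the seller price by 57: (175 − 0.45Q) − (17 + 0.3Q) = 57 → Q' = 134.6667.
ΔQ = 210.6667 − 134.6667 = 76; the wedge equals the tax, 57.
Welfare loss = ½ × 76 × 57 = $2166.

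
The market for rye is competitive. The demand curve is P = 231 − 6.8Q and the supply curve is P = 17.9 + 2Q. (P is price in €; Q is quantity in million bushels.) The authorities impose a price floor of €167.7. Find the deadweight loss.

€977.77 million

Competitive equilibrium: 231 − 6.8Q = 17.9 + 2Q → Q* = 24.2159, P* = 66.3318.
At the floor P = 167.7, quantity demanded = (231 − 167.7)/6.8 = 9.3088.
Sellers' marginal cost at Q' = 9.3088: 17.9 + 2·9.3088 = 36.5176.
ΔQ = 24.2159 − 9.3088 = 14.9071; wedge = 167.7 − 36.5176 = 131.1824.
Welfare loss = ½ × 14.9071 × 131.1824 = €977.77 million.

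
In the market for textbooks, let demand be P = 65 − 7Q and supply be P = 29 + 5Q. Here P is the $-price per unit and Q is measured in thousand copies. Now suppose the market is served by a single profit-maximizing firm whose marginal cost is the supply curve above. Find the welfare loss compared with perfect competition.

Competitive equilibrium: 65 − 7Q = 29 + 5Q → Q* = 3, P* = 44.
Marginal revenue: MR = 65 − 14Q. Set MR = MC: 65 − 14Q = 29 + 5Q → Q_m = 1.8947.
Price P_m = 65 − 7·1.8947 = 51.7371; MC(Q_m) = 29 + 5·1.8947 = 38.4735.
Competitive Q* = 3, so ΔQ = 1.1053; wedge = 51.7371 − 38.4735 = 13.2636.
The triangle = ½ × 1.1053 × 13.2636 = $7.33 thousand.

$7.33 thousand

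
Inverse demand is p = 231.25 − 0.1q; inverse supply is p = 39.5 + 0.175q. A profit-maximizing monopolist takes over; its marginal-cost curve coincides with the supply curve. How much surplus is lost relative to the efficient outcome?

4753.85

Competitive equilibrium: 231.25 − 0.1q = 39.5 + 0.175q → q* = 697.27273, p* = 161.52273.
Marginal revenue: MR = 231.25 − 0.2q. Set MR = MC: 231.25 − 0.2q = 39.5 + 0.175q → q_m = 511.33333.
Price p_m = 231.25 − 0.1·511.33333 = 180.11667; MC(q_m) = 39.5 + 0.175·511.33333 = 128.98333.
Competitive q* = 697.27273, so Δq = 185.9394; wedge = 180.11667 − 128.98333 = 51.13334.
Deadweight loss = ½ × 185.9394 × 51.13334 = 4753.85.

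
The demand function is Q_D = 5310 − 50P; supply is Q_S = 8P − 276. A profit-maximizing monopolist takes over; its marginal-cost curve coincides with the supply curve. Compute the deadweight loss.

260.45

In inverse form: demand P = 106.2 − 0.02Q, supply P = 34.5 + 0.125Q.
Competitive equilibrium: 106.2 − 0.02Q = 34.5 + 0.125Q → Q* = 494.4828, P* = 96.3103.
Marginal revenue: MR = 106.2 − 0.04Q. Set MR = MC: 106.2 − 0.04Q = 34.5 + 0.125Q → Q_m = 434.5455.
Price P_m = 106.2 − 0.02·434.5455 = 97.5091; MC(Q_m) = 34.5 + 0.125·434.5455 = 88.8182.
Competitive Q* = 494.4828, so ΔQ = 59.9373; wedge = 97.5091 − 88.8182 = 8.6909.
The triangle = ½ × 59.9373 × 8.6909 = 260.45.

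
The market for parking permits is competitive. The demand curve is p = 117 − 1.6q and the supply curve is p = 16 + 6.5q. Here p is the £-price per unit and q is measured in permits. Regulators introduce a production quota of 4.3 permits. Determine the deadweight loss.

£270.28

Competitive equilibrium: 117 − 1.6q = 16 + 6.5q → q* = 12.46914, p* = 97.04938.
At q = 4.3: demand price = 117 − 1.6·4.3 = 110.12; supply price = 16 + 6.5·4.3 = 43.95.
Δq = 12.46914 − 4.3 = 8.16914; wedge = 110.12 − 43.95 = 66.17.
Welfare loss = ½ × 8.16914 × 66.17 = £270.28.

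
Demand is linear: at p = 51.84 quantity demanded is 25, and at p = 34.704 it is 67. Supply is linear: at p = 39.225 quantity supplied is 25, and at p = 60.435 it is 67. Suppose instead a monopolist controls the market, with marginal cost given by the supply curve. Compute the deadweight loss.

65.61

Demand slope = (34.704 − 51.84)/(67 − 25) = −0.408, so p = 62.04 − 0.408q.
Supply slope = (60.435 − 39.225)/(67 − 25) = 0.505, so p = 26.6 + 0.505q.
Competitive equilibrium: 62.04 − 0.408q = 26.6 + 0.505q → q* = 38.8171, p* = 46.2026.
Marginal revenue: MR = 62.04 − 0.816q. Set MR = MC: 62.04 − 0.816q = 26.6 + 0.505q → q_m = 26.8282.
Price p_m = 62.04 − 0.408·26.8282 = 51.0941; MC(q_m) = 26.6 + 0.505·26.8282 = 40.1482.
Competitive q* = 38.8171, so Δq = 11.9889; wedge = 51.0941 − 40.1482 = 10.9459.
Deadweight loss = ½ × 11.9889 × 10.9459 = 65.61.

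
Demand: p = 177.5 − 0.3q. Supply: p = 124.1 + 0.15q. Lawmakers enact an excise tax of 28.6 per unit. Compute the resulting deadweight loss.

908.84

Competitive equilibrium: 177.5 − 0.3q = 124.1 + 0.15q → q* = 118.66667, p* = 141.9.
With the tax, the buyer price exceeds the seller price by 28.6: (177.5 − 0.3q) − (124.1 + 0.15q) = 28.6 → q' = 55.11111.
Δq = 118.66667 − 55.11111 = 63.55556; the wedge equals the tax, 28.6.
The triangle = ½ × 63.55556 × 28.6 = 908.84.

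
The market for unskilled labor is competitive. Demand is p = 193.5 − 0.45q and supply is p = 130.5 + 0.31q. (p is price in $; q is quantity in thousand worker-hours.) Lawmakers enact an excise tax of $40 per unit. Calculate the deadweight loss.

Competitive equilibrium: 193.5 − 0.45q = 130.5 + 0.31q → q* = 82.8947, p* = 156.1974.
With the tax, the buyer price exceeds the seller price by 40: (193.5 − 0.45q) − (130.5 + 0.31q) = 40 → q' = 30.2632.
Δq = 82.8947 − 30.2632 = 52.6315; the wedge equals the tax, 40.
Welfare loss = ½ × 52.6315 × 40 = $1052.63 thousand.

$1052.63 thousand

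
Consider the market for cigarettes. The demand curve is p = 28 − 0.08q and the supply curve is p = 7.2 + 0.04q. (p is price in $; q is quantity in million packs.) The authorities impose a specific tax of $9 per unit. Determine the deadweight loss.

$337.50 million

Competitive equilibrium: 28 − 0.08q = 7.2 + 0.04q → q* = 173.3333, p* = 14.1333.
With the tax, the buyer price exceeds the seller price by 9: (28 − 0.08q) − (7.2 + 0.04q) = 9 → q' = 98.3333.
Δq = 173.3333 − 98.3333 = 75; the wedge equals the tax, 9.
DWL = ½ × 75 × 9 = $337.50 million.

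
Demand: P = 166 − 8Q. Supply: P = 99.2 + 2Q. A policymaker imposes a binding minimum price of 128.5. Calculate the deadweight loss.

19.85

Competitive equilibrium: 166 − 8Q = 99.2 + 2Q → Q* = 6.68, P* = 112.56.
At the floor P = 128.5, quantity demanded = (166 − 128.5)/8 = 4.6875.
Sellers' marginal cost at Q' = 4.6875: 99.2 + 2·4.6875 = 108.575.
ΔQ = 6.68 − 4.6875 = 1.9925; wedge = 128.5 − 108.575 = 19.925.
The triangle = ½ × 1.9925 × 19.925 = 19.85.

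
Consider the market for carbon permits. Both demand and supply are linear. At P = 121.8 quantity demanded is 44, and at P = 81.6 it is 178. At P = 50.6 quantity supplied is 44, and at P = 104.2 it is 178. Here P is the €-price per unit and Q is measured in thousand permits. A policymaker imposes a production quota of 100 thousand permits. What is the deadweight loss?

Demand slope = (81.6 − 121.8)/(178 − 44) = −0.3, so P = 135 − 0.3Q.
Supply slope = (104.2 − 50.6)/(178 − 44) = 0.4, so P = 33 + 0.4Q.
Competitive equilibrium: 135 − 0.3Q = 33 + 0.4Q → Q* = 145.7143, P* = 91.2857.
At Q = 100: demand price = 135 − 0.3·100 = 105; supply price = 33 + 0.4·100 = 73.
ΔQ = 145.7143 − 100 = 45.7143; wedge = 105 − 73 = 32.
The triangle = ½ × 45.7143 × 32 = €731.43 thousand.

€731.43 thousand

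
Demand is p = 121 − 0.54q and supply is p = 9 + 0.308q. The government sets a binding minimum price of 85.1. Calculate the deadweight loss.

Competitive equilibrium: 121 − 0.54q = 9 + 0.308q → q* = 132.0755, p* = 49.6792.
At the floor p = 85.1, quantity demanded = (121 − 85.1)/0.54 = 66.4815.
Sellers' marginal cost at q' = 66.4815: 9 + 0.308·66.4815 = 29.4763.
Δq = 132.0755 − 66.4815 = 65.594; wedge = 85.1 − 29.4763 = 55.6237.
The triangle = ½ × 65.594 × 55.6237 = 1824.29.

1824.29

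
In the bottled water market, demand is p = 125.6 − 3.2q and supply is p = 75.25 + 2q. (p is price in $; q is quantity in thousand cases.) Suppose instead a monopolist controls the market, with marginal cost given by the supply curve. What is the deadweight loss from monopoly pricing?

$35.38 thousand

Competitive equilibrium: 125.6 − 3.2q = 75.25 + 2q → q* = 9.6827, p* = 94.6154.
Marginal revenue: MR = 125.6 − 6.4q. Set MR = MC: 125.6 − 6.4q = 75.25 + 2q → q_m = 5.994.
Price p_m = 125.6 − 3.2·5.994 = 106.4192; MC(q_m) = 75.25 + 2·5.994 = 87.238.
Competitive q* = 9.6827, so Δq = 3.6887; wedge = 106.4192 − 87.238 = 19.1812.
Deadweight loss = ½ × 3.6887 × 19.1812 = $35.38 thousand.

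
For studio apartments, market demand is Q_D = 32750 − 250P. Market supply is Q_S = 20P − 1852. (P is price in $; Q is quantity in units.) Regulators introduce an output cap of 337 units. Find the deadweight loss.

In inverse form: demand P = 131 − 0.004Q, supply P = 92.6 + 0.05Q.
Competitive equilibrium: 131 − 0.004Q = 92.6 + 0.05Q → Q* = 711.1111, P* = 128.1556.
At Q = 337: demand price = 131 − 0.004·337 = 129.652; supply price = 92.6 + 0.05·337 = 109.45.
ΔQ = 711.1111 − 337 = 374.1111; wedge = 129.652 − 109.45 = 20.202.
Welfare loss = ½ × 374.1111 × 20.202 = $3778.90.

$3778.90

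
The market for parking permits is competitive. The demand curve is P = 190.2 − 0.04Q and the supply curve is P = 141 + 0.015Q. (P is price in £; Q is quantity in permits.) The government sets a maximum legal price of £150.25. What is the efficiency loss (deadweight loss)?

£2123.46

Competitive equilibrium: 190.2 − 0.04Q = 141 + 0.015Q → Q* = 894.54545, P* = 154.41818.
At the ceiling P = 150.25, quantity supplied = (150.25 − 141)/0.015 = 616.66667.
Willingness to pay at Q' = 616.66667: 190.2 − 0.04·616.66667 = 165.53333.
ΔQ = 894.54545 − 616.66667 = 277.87878; wedge = 165.53333 − 150.25 = 15.28333.
DWL = ½ × 277.87878 × 15.28333 = £2123.46.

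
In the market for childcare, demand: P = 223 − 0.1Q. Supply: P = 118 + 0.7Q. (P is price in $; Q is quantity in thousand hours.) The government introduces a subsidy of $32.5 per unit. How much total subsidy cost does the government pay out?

$5585.94 thousand

Competitive equilibrium: 223 − 0.1Q = 118 + 0.7Q → Q* = 131.25, P* = 209.875.
The subsidy lowers effective supply by 32.5: P = 85.5 + 0.7Q.
New quantity: 223 − 0.1Q = 85.5 + 0.7Q → Q' = 171.875.
Total subsidy cost = 32.5 × 171.875 = $5585.94 thousand.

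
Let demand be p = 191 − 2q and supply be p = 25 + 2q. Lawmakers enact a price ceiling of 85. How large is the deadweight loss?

Competitive equilibrium: 191 − 2q = 25 + 2q → q* = 41.5, p* = 108.
At the ceiling p = 85, quantity supplied = (85 − 25)/2 = 30.
Willingness to pay at q' = 30: 191 − 2·30 = 131.
Δq = 41.5 − 30 = 11.5; wedge = 131 − 85 = 46.
Welfare loss = ½ × 11.5 × 46 = 264.50.

264.50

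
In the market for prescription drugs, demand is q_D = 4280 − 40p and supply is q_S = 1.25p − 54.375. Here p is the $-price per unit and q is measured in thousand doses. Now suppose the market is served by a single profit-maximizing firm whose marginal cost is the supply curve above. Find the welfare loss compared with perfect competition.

$2.11 thousand

In inverse form: demand p = 107 − 0.025q, supply p = 43.5 + 0.8q.
Competitive equilibrium: 107 − 0.025q = 43.5 + 0.8q → q* = 76.9697, p* = 105.0758.
Marginal revenue: MR = 107 − 0.05q. Set MR = MC: 107 − 0.05q = 43.5 + 0.8q → q_m = 74.7059.
Price p_m = 107 − 0.025·74.7059 = 105.1324; MC(q_m) = 43.5 + 0.8·74.7059 = 103.2647.
Competitive q* = 76.9697, so Δq = 2.2638; wedge = 105.1324 − 103.2647 = 1.8677.
DWL = ½ × 2.2638 × 1.8677 = $2.11 thousand.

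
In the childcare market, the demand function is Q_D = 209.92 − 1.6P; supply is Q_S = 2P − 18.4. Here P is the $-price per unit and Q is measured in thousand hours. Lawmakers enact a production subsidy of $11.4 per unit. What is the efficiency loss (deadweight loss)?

In inverse form: demand P = 131.2 − 0.625Q, supply P = 9.2 + 0.5Q.
Competitive equilibrium: 131.2 − 0.625Q = 9.2 + 0.5Q → Q* = 108.4444, P* = 63.4222.
The subsidy lowers effective supply by 11.4: P = 0.5Q − 2.2.
New quantity: 131.2 − 0.625Q = 0.5Q − 2.2 → Q' = 118.5778.
Overproduction ΔQ = 118.5778 − 108.4444 = 10.1334; wedge = subsidy = 11.4.
DWL = ½ × 10.1334 × 11.4 = $57.76 thousand.

$57.76 thousand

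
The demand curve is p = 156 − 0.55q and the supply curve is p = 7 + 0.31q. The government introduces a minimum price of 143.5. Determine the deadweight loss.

Competitive equilibrium: 156 − 0.55q = 7 + 0.31q → q* = 173.2558, p* = 60.7093.
At the floor p = 143.5, quantity demanded = (156 − 143.5)/0.55 = 22.7273.
Sellers' marginal cost at q' = 22.7273: 7 + 0.31·22.7273 = 14.0455.
Δq = 173.2558 − 22.7273 = 150.5285; wedge = 143.5 − 14.0455 = 129.4545.
The triangle = ½ × 150.5285 × 129.4545 = 9743.30.

9743.30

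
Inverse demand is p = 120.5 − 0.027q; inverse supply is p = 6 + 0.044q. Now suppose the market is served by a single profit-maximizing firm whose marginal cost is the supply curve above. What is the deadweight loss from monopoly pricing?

7008.06

Competitive equilibrium: 120.5 − 0.027q = 6 + 0.044q → q* = 1612.6761, p* = 76.9577.
Marginal revenue: MR = 120.5 − 0.054q. Set MR = MC: 120.5 − 0.054q = 6 + 0.044q → q_m = 1168.3673.
Price p_m = 120.5 − 0.027·1168.3673 = 88.9541; MC(q_m) = 6 + 0.044·1168.3673 = 57.4082.
Competitive q* = 1612.6761, so Δq = 444.3088; wedge = 88.9541 − 57.4082 = 31.5459.
Welfare loss = ½ × 444.3088 × 31.5459 = 7008.06.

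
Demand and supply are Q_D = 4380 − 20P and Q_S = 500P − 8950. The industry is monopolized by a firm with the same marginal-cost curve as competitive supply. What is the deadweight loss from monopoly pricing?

93439.49

In inverse form: demand P = 219 − 0.05Q, supply P = 17.9 + 0.002Q.
Competitive equilibrium: 219 − 0.05Q = 17.9 + 0.002Q → Q* = 3867.30769, P* = 25.63462.
Marginal revenue: MR = 219 − 0.1Q. Set MR = MC: 219 − 0.1Q = 17.9 + 0.002Q → Q_m = 1971.56863.
Price P_m = 219 − 0.05·1971.56863 = 120.42157; MC(Q_m) = 17.9 + 0.002·1971.56863 = 21.84314.
Competitive Q* = 3867.30769, so ΔQ = 1895.73906; wedge = 120.42157 − 21.84314 = 98.57843.
DWL = ½ × 1895.73906 × 98.57843 = 93439.49.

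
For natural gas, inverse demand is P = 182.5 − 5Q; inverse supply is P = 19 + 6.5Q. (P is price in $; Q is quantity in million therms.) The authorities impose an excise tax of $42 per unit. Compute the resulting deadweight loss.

$76.70 million

Competitive equilibrium: 182.5 − 5Q = 19 + 6.5Q → Q* = 14.2174, P* = 111.413.
With the tax, the buyer price exceeds the seller price by 42: (182.5 − 5Q) − (19 + 6.5Q) = 42 → Q' = 10.5652.
ΔQ = 14.2174 − 10.5652 = 3.6522; the wedge equals the tax, 42.
Deadweight loss = ½ × 3.6522 × 42 = $76.70 million.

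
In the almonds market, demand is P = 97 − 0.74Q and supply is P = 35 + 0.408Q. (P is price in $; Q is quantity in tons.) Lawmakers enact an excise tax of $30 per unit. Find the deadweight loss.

Competitive equilibrium: 97 − 0.74Q = 35 + 0.408Q → Q* = 54.007, P* = 57.0348.
With the tax, the buyer price exceeds the seller price by 30: (97 − 0.74Q) − (35 + 0.408Q) = 30 → Q' = 27.8746.
ΔQ = 54.007 − 27.8746 = 26.1324; the wedge equals the tax, 30.
Deadweight loss = ½ × 26.1324 × 30 = $391.99.

$391.99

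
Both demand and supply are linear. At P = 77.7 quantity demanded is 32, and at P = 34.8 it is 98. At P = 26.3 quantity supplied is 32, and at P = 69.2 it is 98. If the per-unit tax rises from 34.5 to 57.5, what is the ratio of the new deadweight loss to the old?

2.778

Demand slope = (34.8 − 77.7)/(98 − 32) = −0.65, so P = 98.5 − 0.65Q.
Supply slope = (69.2 − 26.3)/(98 − 32) = 0.65, so P = 5.5 + 0.65Q.
Competitive equilibrium: 98.5 − 0.65Q = 5.5 + 0.65Q → Q* = 71.5385, P* = 52.
For a per-unit tax t: ΔQ = t/1.3, so DWL = ½·t·(t/1.3) = t²/2.6.
At t = 34.5: DWL = 457.788. At t = 57.5: DWL = 1271.635.
Ratio = (57.5/34.5)² = 2.778.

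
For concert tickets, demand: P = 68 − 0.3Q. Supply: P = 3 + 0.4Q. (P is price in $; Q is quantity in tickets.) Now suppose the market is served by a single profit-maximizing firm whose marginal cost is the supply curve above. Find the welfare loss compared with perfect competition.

$271.61

Competitive equilibrium: 68 − 0.3Q = 3 + 0.4Q → Q* = 92.8571, P* = 40.1429.
Marginal revenue: MR = 68 − 0.6Q. Set MR = MC: 68 − 0.6Q = 3 + 0.4Q → Q_m = 65.
Price P_m = 68 − 0.3·65 = 48.5; MC(Q_m) = 3 + 0.4·65 = 29.
Competitive Q* = 92.8571, so ΔQ = 27.8571; wedge = 48.5 − 29 = 19.5.
Deadweight loss = ½ × 27.8571 × 19.5 = $271.61.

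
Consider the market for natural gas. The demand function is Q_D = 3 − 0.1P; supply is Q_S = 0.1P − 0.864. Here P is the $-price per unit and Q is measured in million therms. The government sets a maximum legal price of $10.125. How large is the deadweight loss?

In inverse form: demand P = 30 − 10Q, supply P = 8.64 + 10Q.
Competitive equilibrium: 30 − 10Q = 8.64 + 10Q → Q* = 1.068, P* = 19.32.
At the ceiling P = 10.125, quantity supplied = (10.125 − 8.64)/10 = 0.1485.
Willingness to pay at Q' = 0.1485: 30 − 10·0.1485 = 28.515.
ΔQ = 1.068 − 0.1485 = 0.9195; wedge = 28.515 − 10.125 = 18.39.
DWL = ½ × 0.9195 × 18.39 = $8.45 million.

$8.45 million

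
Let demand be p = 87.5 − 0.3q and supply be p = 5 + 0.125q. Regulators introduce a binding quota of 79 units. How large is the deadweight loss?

Competitive equilibrium: 87.5 − 0.3q = 5 + 0.125q → q* = 194.11765, p* = 29.26471.
At q = 79: demand price = 87.5 − 0.3·79 = 63.8; supply price = 5 + 0.125·79 = 14.875.
Δq = 194.11765 − 79 = 115.11765; wedge = 63.8 − 14.875 = 48.925.
The triangle = ½ × 115.11765 × 48.925 = 2816.07.

2816.07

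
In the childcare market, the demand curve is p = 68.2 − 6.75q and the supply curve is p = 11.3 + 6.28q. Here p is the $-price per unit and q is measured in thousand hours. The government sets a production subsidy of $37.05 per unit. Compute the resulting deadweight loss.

Competitive equilibrium: 68.2 − 6.75q = 11.3 + 6.28q → q* = 4.36685, p* = 38.72379.
The subsidy lowers effective supply by 37.05: p = 6.28q − 25.75.
New quantity: 68.2 − 6.75q = 6.28q − 25.75 → q' = 7.21028.
Overproduction Δq = 7.21028 − 4.36685 = 2.84343; wedge = subsidy = 37.05.
Welfare loss = ½ × 2.84343 × 37.05 = $52.67 thousand.

$52.67 thousand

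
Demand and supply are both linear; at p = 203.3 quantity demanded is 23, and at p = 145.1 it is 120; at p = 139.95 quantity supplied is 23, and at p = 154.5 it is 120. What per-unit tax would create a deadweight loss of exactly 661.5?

Demand slope = (145.1 − 203.3)/(120 − 23) = −0.6, so p = 217.1 − 0.6q.
Supply slope = (154.5 − 139.95)/(120 − 23) = 0.15, so p = 136.5 + 0.15q.
Competitive equilibrium: 217.1 − 0.6q = 136.5 + 0.15q → q* = 107.4667, p* = 152.62.
A tax t gives Δq = t/0.75 and wedge t, so DWL = t²/1.5.
t²/1.5 = 661.5 → t² = 992.25 → t = 31.5.

31.5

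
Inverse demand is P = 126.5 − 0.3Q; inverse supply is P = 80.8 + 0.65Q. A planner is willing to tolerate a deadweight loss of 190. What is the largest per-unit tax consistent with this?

19

Competitive equilibrium: 126.5 − 0.3Q = 80.8 + 0.65Q → Q* = 48.1053, P* = 112.0684.
A tax t gives ΔQ = t/0.95 and wedge t, so DWL = t²/1.9.
t²/1.9 = 190 → t² = 361 → t = 19.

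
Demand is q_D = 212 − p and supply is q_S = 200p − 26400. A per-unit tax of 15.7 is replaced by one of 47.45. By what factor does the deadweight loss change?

In inverse form: demand p = 212 − q, supply p = 132 + 0.005q.
Competitive equilibrium: 212 − q = 132 + 0.005q → q* = 79.602, p* = 132.398.
For a per-unit tax t: Δq = t/1.005, so DWL = ½·t·(t/1.005) = t²/2.01.
At t = 15.7: DWL = 122.632. At t = 47.45: DWL = 1120.150.
Ratio = (47.45/15.7)² = 9.134.

9.134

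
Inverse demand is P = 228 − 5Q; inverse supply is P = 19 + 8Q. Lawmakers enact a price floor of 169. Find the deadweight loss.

118.90

Competitive equilibrium: 228 − 5Q = 19 + 8Q → Q* = 16.0769, P* = 147.6154.
At the floor P = 169, quantity demanded = (228 − 169)/5 = 11.8.
Sellers' marginal cost at Q' = 11.8: 19 + 8·11.8 = 113.4.
ΔQ = 16.0769 − 11.8 = 4.2769; wedge = 169 − 113.4 = 55.6.
Welfare loss = ½ × 4.2769 × 55.6 = 118.90.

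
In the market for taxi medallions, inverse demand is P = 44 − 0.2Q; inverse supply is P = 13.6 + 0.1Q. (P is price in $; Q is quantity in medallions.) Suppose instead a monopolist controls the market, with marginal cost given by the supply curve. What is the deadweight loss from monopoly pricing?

$246.44

Competitive equilibrium: 44 − 0.2Q = 13.6 + 0.1Q → Q* = 101.3333, P* = 23.7333.
Marginal revenue: MR = 44 − 0.4Q. Set MR = MC: 44 − 0.4Q = 13.6 + 0.1Q → Q_m = 60.8.
Price P_m = 44 − 0.2·60.8 = 31.84; MC(Q_m) = 13.6 + 0.1·60.8 = 19.68.
Competitive Q* = 101.3333, so ΔQ = 40.5333; wedge = 31.84 − 19.68 = 12.16.
The triangle = ½ × 40.5333 × 12.16 = $246.44.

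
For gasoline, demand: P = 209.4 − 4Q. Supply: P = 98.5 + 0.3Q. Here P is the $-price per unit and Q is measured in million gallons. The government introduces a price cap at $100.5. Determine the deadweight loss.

Competitive equilibrium: 209.4 − 4Q = 98.5 + 0.3Q → Q* = 25.7907, P* = 106.23721.
At the ceiling P = 100.5, quantity supplied = (100.5 − 98.5)/0.3 = 6.66667.
Willingness to pay at Q' = 6.66667: 209.4 − 4·6.66667 = 182.73332.
ΔQ = 25.7907 − 6.66667 = 19.12403; wedge = 182.73332 − 100.5 = 82.23332.
The triangle = ½ × 19.12403 × 82.23332 = $786.32 million.

$786.32 million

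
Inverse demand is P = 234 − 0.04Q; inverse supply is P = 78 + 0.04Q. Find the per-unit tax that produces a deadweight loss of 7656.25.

35

Competitive equilibrium: 234 − 0.04Q = 78 + 0.04Q → Q* = 1950, P* = 156.
A tax t gives ΔQ = t/0.08 and wedge t, so DWL = t²/0.16.
t²/0.16 = 7656.25 → t² = 1225 → t = 35.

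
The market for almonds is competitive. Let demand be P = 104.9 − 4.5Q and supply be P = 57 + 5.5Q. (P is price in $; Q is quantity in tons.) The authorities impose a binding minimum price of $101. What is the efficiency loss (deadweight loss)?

$76.96

Competitive equilibrium: 104.9 − 4.5Q = 57 + 5.5Q → Q* = 4.79, P* = 83.345.
At the floor P = 101, quantity demanded = (104.9 − 101)/4.5 = 0.8667.
Sellers' marginal cost at Q' = 0.8667: 57 + 5.5·0.8667 = 61.7669.
ΔQ = 4.79 − 0.8667 = 3.9233; wedge = 101 − 61.7669 = 39.2331.
Welfare loss = ½ × 3.9233 × 39.2331 = $76.96.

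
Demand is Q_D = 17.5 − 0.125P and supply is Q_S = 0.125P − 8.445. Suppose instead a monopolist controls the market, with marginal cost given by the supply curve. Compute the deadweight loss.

In inverse form: demand P = 140 − 8Q, supply P = 67.56 + 8Q.
Competitive equilibrium: 140 − 8Q = 67.56 + 8Q → Q* = 4.5275, P* = 103.78.
Marginal revenue: MR = 140 − 16Q. Set MR = MC: 140 − 16Q = 67.56 + 8Q → Q_m = 3.0183.
Price P_m = 140 − 8·3.0183 = 115.8536; MC(Q_m) = 67.56 + 8·3.0183 = 91.7064.
Competitive Q* = 4.5275, so ΔQ = 1.5092; wedge = 115.8536 − 91.7064 = 24.1472.
DWL = ½ × 1.5092 × 24.1472 = 18.22.

18.22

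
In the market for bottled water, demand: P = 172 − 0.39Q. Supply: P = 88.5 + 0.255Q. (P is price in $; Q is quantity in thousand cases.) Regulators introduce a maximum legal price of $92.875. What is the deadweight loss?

$4067.18 thousand

Competitive equilibrium: 172 − 0.39Q = 88.5 + 0.255Q → Q* = 129.4574, P* = 121.5116.
At the ceiling P = 92.875, quantity supplied = (92.875 − 88.5)/0.255 = 17.1569.
Willingness to pay at Q' = 17.1569: 172 − 0.39·17.1569 = 165.3088.
ΔQ = 129.4574 − 17.1569 = 112.3005; wedge = 165.3088 − 92.875 = 72.4338.
DWL = ½ × 112.3005 × 72.4338 = $4067.18 thousand.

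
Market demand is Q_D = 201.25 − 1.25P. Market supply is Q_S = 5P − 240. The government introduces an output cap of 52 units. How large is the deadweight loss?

In inverse form: demand P = 161 − 0.8Q, supply P = 48 + 0.2Q.
Competitive equilibrium: 161 − 0.8Q = 48 + 0.2Q → Q* = 113, P* = 70.6.
At Q = 52: demand price = 161 − 0.8·52 = 119.4; supply price = 48 + 0.2·52 = 58.4.
ΔQ = 113 − 52 = 61; wedge = 119.4 − 58.4 = 61.
DWL = ½ × 61 × 61 = 1860.50.

1860.50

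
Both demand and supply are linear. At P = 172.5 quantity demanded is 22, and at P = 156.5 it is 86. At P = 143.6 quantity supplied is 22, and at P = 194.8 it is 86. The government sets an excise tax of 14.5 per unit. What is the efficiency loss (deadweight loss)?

Demand slope = (156.5 − 172.5)/(86 − 22) = −0.25, so P = 178 − 0.25Q.
Supply slope = (194.8 − 143.6)/(86 − 22) = 0.8, so P = 126 + 0.8Q.
Competitive equilibrium: 178 − 0.25Q = 126 + 0.8Q → Q* = 49.5238, P* = 165.619.
With the tax, the buyer price exceeds the seller price by 14.5: (178 − 0.25Q) − (126 + 0.8Q) = 14.5 → Q' = 35.7143.
ΔQ = 49.5238 − 35.7143 = 13.8095; the wedge equals the tax, 14.5.
The triangle = ½ × 13.8095 × 14.5 = 100.12.

100.12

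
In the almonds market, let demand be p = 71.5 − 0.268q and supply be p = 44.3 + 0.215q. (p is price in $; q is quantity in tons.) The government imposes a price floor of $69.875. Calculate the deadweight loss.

$609.83

Competitive equilibrium: 71.5 − 0.268q = 44.3 + 0.215q → q* = 56.3147, p* = 56.4077.
At the floor p = 69.875, quantity demanded = (71.5 − 69.875)/0.268 = 6.0634.
Sellers' marginal cost at q' = 6.0634: 44.3 + 0.215·6.0634 = 45.6036.
Δq = 56.3147 − 6.0634 = 50.2513; wedge = 69.875 − 45.6036 = 24.2714.
Welfare loss = ½ × 50.2513 × 24.2714 = $609.83.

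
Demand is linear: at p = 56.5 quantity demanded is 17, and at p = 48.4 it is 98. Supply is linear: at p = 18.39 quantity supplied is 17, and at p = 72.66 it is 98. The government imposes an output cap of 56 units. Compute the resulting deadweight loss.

42.39

Demand slope = (48.4 − 56.5)/(98 − 17) = −0.1, so p = 58.2 − 0.1q.
Supply slope = (72.66 − 18.39)/(98 − 17) = 0.67, so p = 7 + 0.67q.
Competitive equilibrium: 58.2 − 0.1q = 7 + 0.67q → q* = 66.4935, p* = 51.5506.
At q = 56: demand price = 58.2 − 0.1·56 = 52.6; supply price = 7 + 0.67·56 = 44.52.
Δq = 66.4935 − 56 = 10.4935; wedge = 52.6 − 44.52 = 8.08.
Welfare loss = ½ × 10.4935 × 8.08 = 42.39.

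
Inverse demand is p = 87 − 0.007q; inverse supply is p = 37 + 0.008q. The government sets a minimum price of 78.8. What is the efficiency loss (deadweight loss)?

35053.74

Competitive equilibrium: 87 − 0.007q = 37 + 0.008q → q* = 3333.33333, p* = 63.66667.
At the floor p = 78.8, quantity demanded = (87 − 78.8)/0.007 = 1171.42857.
Sellers' marginal cost at q' = 1171.42857: 37 + 0.008·1171.42857 = 46.37143.
Δq = 3333.33333 − 1171.42857 = 2161.90476; wedge = 78.8 − 46.37143 = 32.42857.
Deadweight loss = ½ × 2161.90476 × 32.42857 = 35053.74.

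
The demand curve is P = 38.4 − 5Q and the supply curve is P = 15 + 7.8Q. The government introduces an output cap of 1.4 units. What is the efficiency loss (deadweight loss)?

Competitive equilibrium: 38.4 − 5Q = 15 + 7.8Q → Q* = 1.8281, P* = 29.2594.
At Q = 1.4: demand price = 38.4 − 5·1.4 = 31.4; supply price = 15 + 7.8·1.4 = 25.92.
ΔQ = 1.8281 − 1.4 = 0.4281; wedge = 31.4 − 25.92 = 5.48.
Deadweight loss = ½ × 0.4281 × 5.48 = 1.17.

1.17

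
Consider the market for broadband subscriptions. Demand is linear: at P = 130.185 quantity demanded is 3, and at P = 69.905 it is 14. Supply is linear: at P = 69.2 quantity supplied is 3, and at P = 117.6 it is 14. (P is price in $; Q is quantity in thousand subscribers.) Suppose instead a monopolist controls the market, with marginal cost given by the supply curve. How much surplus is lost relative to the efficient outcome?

$52.90 thousand

Demand slope = (69.905 − 130.185)/(14 − 3) = −5.48, so P = 146.625 − 5.48Q.
Supply slope = (117.6 − 69.2)/(14 − 3) = 4.4, so P = 56 + 4.4Q.
Competitive equilibrium: 146.625 − 5.48Q = 56 + 4.4Q → Q* = 9.1726, P* = 96.3593.
Marginal revenue: MR = 146.625 − 10.96Q. Set MR = MC: 146.625 − 10.96Q = 56 + 4.4Q → Q_m = 5.9001.
Price P_m = 146.625 − 5.48·5.9001 = 114.2925; MC(Q_m) = 56 + 4.4·5.9001 = 81.9604.
Competitive Q* = 9.1726, so ΔQ = 3.2725; wedge = 114.2925 − 81.9604 = 32.3321.
DWL = ½ × 3.2725 × 32.3321 = $52.90 thousand.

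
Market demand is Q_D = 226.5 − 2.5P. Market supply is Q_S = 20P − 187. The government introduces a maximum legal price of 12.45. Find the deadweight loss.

3162.47

In inverse form: demand P = 90.6 − 0.4Q, supply P = 9.35 + 0.05Q.
Competitive equilibrium: 90.6 − 0.4Q = 9.35 + 0.05Q → Q* = 180.5556, P* = 18.3778.
At the ceiling P = 12.45, quantity supplied = (12.45 − 9.35)/0.05 = 62.
Willingness to pay at Q' = 62: 90.6 − 0.4·62 = 65.8.
ΔQ = 180.5556 − 62 = 118.5556; wedge = 65.8 − 12.45 = 53.35.
The triangle = ½ × 118.5556 × 53.35 = 3162.47.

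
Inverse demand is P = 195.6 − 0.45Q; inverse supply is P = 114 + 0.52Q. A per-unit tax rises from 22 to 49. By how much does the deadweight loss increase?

Competitive equilibrium: 195.6 − 0.45Q = 114 + 0.52Q → Q* = 84.1237, P* = 157.7443.
For a per-unit tax t: ΔQ = t/0.97, so DWL = ½·t·(t/0.97) = t²/1.94.
At t = 22: DWL = 249.485. At t = 49: DWL = 1237.629.
Increase = 1237.629 − 249.485 = 988.14.

988.14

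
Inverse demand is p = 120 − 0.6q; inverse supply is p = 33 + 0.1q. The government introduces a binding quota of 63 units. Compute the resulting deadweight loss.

1314.58

Competitive equilibrium: 120 − 0.6q = 33 + 0.1q → q* = 124.2857, p* = 45.4286.
At q = 63: demand price = 120 − 0.6·63 = 82.2; supply price = 33 + 0.1·63 = 39.3.
Δq = 124.2857 − 63 = 61.2857; wedge = 82.2 − 39.3 = 42.9.
DWL = ½ × 61.2857 × 42.9 = 1314.58.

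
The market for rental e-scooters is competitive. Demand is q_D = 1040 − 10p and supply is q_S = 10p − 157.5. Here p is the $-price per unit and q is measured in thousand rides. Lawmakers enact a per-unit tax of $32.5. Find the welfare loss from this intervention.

$2640.625 thousand

In inverse form: demand p = 104 − 0.1q, supply p = 15.75 + 0.1q.
Competitive equilibrium: 104 − 0.1q = 15.75 + 0.1q → q* = 441.25, p* = 59.875.
With the tax, the buyer price exceeds the seller price by 32.5: (104 − 0.1q) − (15.75 + 0.1q) = 32.5 → q' = 278.75.
Δq = 441.25 − 278.75 = 162.5; the wedge equals the tax, 32.5.
DWL = ½ × 162.5 × 32.5 = $2640.625 thousand.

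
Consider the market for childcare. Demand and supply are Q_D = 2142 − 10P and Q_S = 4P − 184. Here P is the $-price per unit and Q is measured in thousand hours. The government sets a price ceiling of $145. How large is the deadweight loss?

In inverse form: demand P = 214.2 − 0.1Q, supply P = 46 + 0.25Q.
Competitive equilibrium: 214.2 − 0.1Q = 46 + 0.25Q → Q* = 480.5714, P* = 166.1429.
At the ceiling P = 145, quantity supplied = (145 − 46)/0.25 = 396.
Willingness to pay at Q' = 396: 214.2 − 0.1·396 = 174.6.
ΔQ = 480.5714 − 396 = 84.5714; wedge = 174.6 − 145 = 29.6.
DWL = ½ × 84.5714 × 29.6 = $1251.66 thousand.

$1251.66 thousand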